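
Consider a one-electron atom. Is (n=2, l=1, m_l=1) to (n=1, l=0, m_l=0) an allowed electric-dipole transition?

allowed

Δl = 0 − 1 = -1; the E1 rule Δl = ±1 is satisfied.
m_l: 1 → 0 (Δm_l = -1). |Δm_l| ≤ 1 satisfied.
All E1 selection rules are satisfied.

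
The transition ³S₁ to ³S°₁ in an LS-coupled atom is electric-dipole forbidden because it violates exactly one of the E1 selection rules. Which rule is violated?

the L=0 ↔ L=0 exclusion

Parity must change: even → odd — ok.
ΔS = 0: S: 1 → 1 — ok.
ΔL = 0, ±1 (not L=0↔0): L: 0 → 0, ΔL = +0 — fails.
ΔJ = 0, ±1 (not J=0↔0): J: 1 → 1, ΔJ = +0 — ok.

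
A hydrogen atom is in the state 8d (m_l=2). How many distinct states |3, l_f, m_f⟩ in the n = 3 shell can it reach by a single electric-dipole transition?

1

E1 requires Δl = ±1, so l_f ∈ {1, 3}; with 0 ≤ l_f ≤ n_f−1 = 2, the allowed l_f values are {1}.
For l_f = 1: m_f ∈ {m_i−1, m_i, m_i+1} ∩ [−1, 1] = {1} → 1 state.
Total: 1.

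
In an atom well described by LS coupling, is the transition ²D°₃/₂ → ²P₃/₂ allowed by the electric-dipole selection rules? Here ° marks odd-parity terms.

allowed

ΔJ = 0, ±1 (not J=0↔0): J: 3/2 → 3/2, ΔJ = +0 — ✓.
ΔS = 0: S: 1/2 → 1/2 — ✓.
ΔL = 0, ±1 (not L=0↔0): L: 2 → 1, ΔL = -1 — ✓.
Parity must change: odd → even — ✓.
All four E1 rules are satisfied.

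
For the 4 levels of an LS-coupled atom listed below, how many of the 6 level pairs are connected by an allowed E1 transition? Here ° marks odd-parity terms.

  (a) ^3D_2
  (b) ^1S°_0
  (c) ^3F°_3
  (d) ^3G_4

(a)–(b): forbidden (ΔS, ΔL, ΔJ).
(a)–(c): allowed.
(a)–(d): forbidden (parity, ΔL, ΔJ).
(b)–(c): forbidden (parity, ΔS, ΔL, ΔJ).
(b)–(d): forbidden (ΔS, ΔL, ΔJ).
(c)–(d): allowed.
Allowed pairs: 2 of 6.

2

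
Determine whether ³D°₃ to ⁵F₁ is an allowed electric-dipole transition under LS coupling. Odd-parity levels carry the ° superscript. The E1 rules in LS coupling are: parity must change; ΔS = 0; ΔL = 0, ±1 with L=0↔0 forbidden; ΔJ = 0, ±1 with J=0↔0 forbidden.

forbidden

Parity must change: odd → even — ok.
ΔJ = 0, ±1 (not J=0↔0): J: 3 → 1, ΔJ = -2 — fails.
ΔL = 0, ±1 (not L=0↔0): L: 2 → 3, ΔL = +1 — ok.
ΔS = 0: S: 1 → 2 — fails.
Rule(s) violated: ΔS, ΔJ.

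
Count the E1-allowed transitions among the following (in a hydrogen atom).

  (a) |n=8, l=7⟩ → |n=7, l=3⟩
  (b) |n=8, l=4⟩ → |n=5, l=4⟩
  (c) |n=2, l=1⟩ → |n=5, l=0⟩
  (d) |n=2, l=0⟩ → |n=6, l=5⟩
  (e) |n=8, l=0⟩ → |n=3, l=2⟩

(a) forbidden — Δl = -4 (E1 requires Δl = ±1)
(b) forbidden — Δl = +0 (E1 requires Δl = ±1)
(c) allowed
(d) forbidden — Δl = +5 (E1 requires Δl = ±1)
(e) forbidden — Δl = +2 (E1 requires Δl = ±1)
Total allowed: 1 of 5.

1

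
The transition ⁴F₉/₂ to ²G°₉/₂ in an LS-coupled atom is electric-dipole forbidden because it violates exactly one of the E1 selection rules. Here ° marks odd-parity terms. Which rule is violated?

the ΔS = 0 rule

Reading off the term symbols: S 3/2→1/2, L 3→4, J 9/2→9/2, parity even→odd.
Parity must change: even → odd — satisfied.
ΔS = 0: S: 3/2 → 1/2 — violated.
ΔL = 0, ±1 (not L=0↔0): L: 3 → 4, ΔL = +1 — satisfied.
ΔJ = 0, ±1 (not J=0↔0): J: 9/2 → 9/2, ΔJ = +0 — satisfied.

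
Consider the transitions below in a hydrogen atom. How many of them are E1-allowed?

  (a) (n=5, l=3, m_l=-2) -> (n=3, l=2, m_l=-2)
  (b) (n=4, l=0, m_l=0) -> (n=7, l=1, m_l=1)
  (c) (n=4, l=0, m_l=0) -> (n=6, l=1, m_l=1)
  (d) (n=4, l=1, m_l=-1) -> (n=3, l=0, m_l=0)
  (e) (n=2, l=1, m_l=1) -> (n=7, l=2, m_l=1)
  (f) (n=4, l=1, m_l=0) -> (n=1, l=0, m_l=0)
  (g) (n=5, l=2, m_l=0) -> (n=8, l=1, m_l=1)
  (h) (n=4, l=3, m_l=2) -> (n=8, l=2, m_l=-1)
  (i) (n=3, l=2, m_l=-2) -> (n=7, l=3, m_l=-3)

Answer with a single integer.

8

(a) allowed
(b) allowed
(c) allowed
(d) allowed
(e) allowed
(f) allowed
(g) allowed
(h) forbidden — Δm_l = -3 (E1 requires Δm_l = 0, ±1)
(i) allowed
Total allowed: 8 of 9.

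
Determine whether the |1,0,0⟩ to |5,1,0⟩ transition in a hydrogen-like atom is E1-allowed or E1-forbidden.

allowed

Δl = 1 − 0 = +1; the E1 rule Δl = ±1 is ok.
m_l: 0 → 0 (Δm_l = +0). |Δm_l| ≤ 1 ok.
All E1 selection rules are satisfied.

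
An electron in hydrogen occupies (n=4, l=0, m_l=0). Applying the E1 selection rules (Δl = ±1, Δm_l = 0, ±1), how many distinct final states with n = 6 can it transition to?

E1 requires Δl = ±1, so l_f ∈ {-1, 1}; with 0 ≤ l_f ≤ n_f−1 = 5, the allowed l_f values are {1}.
For l_f = 1: m_f ∈ {m_i−1, m_i, m_i+1} ∩ [−1, 1] = {-1, 0, 1} → 3 states.
Total: 3.

3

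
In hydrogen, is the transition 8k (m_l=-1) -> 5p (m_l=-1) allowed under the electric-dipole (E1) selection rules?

l: 7 → 1 (Δl = -6). Δl = ±1 fails.
m_l: -1 → -1 (Δm_l = +0). |Δm_l| ≤ 1 passes.
The transition is electric-dipole forbidden.

forbidden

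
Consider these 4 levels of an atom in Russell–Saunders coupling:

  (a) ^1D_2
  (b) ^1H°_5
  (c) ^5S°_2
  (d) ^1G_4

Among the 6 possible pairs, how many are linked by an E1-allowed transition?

1

(a)–(b): forbidden (ΔL, ΔJ).
(a)–(c): forbidden (ΔS, ΔL).
(a)–(d): forbidden (parity, ΔL, ΔJ).
(b)–(c): forbidden (parity, ΔS, ΔL, ΔJ).
(b)–(d): allowed.
(c)–(d): forbidden (ΔS, ΔL, ΔJ).
Allowed pairs: 1 of 6.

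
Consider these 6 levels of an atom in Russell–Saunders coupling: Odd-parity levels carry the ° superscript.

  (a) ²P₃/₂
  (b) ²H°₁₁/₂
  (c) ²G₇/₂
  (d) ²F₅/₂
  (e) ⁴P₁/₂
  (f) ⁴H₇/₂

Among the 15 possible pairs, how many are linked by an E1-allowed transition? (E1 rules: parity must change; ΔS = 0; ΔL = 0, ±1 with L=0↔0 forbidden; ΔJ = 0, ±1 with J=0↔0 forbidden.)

(a)–(b): forbidden (ΔL, ΔJ).
(a)–(c): forbidden (parity, ΔL, ΔJ).
(a)–(d): forbidden (parity, ΔL).
(a)–(e): forbidden (parity, ΔS).
(a)–(f): forbidden (parity, ΔS, ΔL, ΔJ).
(b)–(c): forbidden (ΔJ).
(b)–(d): forbidden (ΔL, ΔJ).
(b)–(e): forbidden (ΔS, ΔL, ΔJ).
(b)–(f): forbidden (ΔS, ΔJ).
(c)–(d): forbidden (parity).
(c)–(e): forbidden (parity, ΔS, ΔL, ΔJ).
(c)–(f): forbidden (parity, ΔS).
(d)–(e): forbidden (parity, ΔS, ΔL, ΔJ).
(d)–(f): forbidden (parity, ΔS, ΔL).
(e)–(f): forbidden (parity, ΔL, ΔJ).
Allowed pairs: 0 of 15.

0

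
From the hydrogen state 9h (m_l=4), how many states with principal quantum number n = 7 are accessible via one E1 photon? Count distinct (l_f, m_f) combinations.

5

E1 requires Δl = ±1, so l_f ∈ {4, 6}; with 0 ≤ l_f ≤ n_f−1 = 6, the allowed l_f values are {4, 6}.
For l_f = 4: m_f ∈ {m_i−1, m_i, m_i+1} ∩ [−4, 4] = {3, 4} → 2 states.
For l_f = 6: m_f ∈ {m_i−1, m_i, m_i+1} ∩ [−6, 6] = {3, 4, 5} → 3 states.
Total: 5.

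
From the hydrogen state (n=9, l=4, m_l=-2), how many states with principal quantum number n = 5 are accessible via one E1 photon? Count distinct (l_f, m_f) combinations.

3

E1 requires Δl = ±1, so l_f ∈ {3, 5}; with 0 ≤ l_f ≤ n_f−1 = 4, the allowed l_f values are {3}.
For l_f = 3: m_f ∈ {m_i−1, m_i, m_i+1} ∩ [−3, 3] = {-3, -2, -1} → 3 states.
Total: 3.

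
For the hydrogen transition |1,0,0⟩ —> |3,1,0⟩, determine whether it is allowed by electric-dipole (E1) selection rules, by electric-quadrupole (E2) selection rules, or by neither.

E1

Δl = 1 − 0 = +1; l_i + l_f = 1.
Δm_l = +0.
E1 (Δl = ±1, |Δm_l| ≤ 1): satisfied.
E2 (Δl = 0,±2, l_i+l_f ≥ 2, |Δm_l| ≤ 2): not satisfied.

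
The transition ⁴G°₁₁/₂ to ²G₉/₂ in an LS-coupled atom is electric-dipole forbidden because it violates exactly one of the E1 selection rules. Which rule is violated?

Reading off the term symbols: S 3/2→1/2, L 4→4, J 11/2→9/2, parity odd→even.
Parity must change: odd → even — satisfied.
ΔS = 0: S: 3/2 → 1/2 — violated.
ΔL = 0, ±1 (not L=0↔0): L: 4 → 4, ΔL = +0 — satisfied.
ΔJ = 0, ±1 (not J=0↔0): J: 11/2 → 9/2, ΔJ = -1 — satisfied.

the ΔS = 0 rule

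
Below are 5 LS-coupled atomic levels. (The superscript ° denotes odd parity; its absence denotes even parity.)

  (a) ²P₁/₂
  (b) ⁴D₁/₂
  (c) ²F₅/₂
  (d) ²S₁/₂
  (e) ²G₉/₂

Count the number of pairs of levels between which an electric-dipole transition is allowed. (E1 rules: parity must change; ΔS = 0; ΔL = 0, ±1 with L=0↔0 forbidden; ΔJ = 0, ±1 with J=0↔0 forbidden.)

(a)–(b): forbidden (parity, ΔS).
(a)–(c): forbidden (parity, ΔL, ΔJ).
(a)–(d): forbidden (parity).
(a)–(e): forbidden (parity, ΔL, ΔJ).
(b)–(c): forbidden (parity, ΔS, ΔJ).
(b)–(d): forbidden (parity, ΔS, ΔL).
(b)–(e): forbidden (parity, ΔS, ΔL, ΔJ).
(c)–(d): forbidden (parity, ΔL, ΔJ).
(c)–(e): forbidden (parity, ΔJ).
(d)–(e): forbidden (parity, ΔL, ΔJ).
Allowed pairs: 0 of 10.

0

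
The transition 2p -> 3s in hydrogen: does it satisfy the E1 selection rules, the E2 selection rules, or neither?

Δl = 0 − 1 = -1; l_i + l_f = 1.
E1 (Δl = ±1): satisfied.
E2 (Δl = 0,±2, l_i+l_f ≥ 2): not satisfied.

E1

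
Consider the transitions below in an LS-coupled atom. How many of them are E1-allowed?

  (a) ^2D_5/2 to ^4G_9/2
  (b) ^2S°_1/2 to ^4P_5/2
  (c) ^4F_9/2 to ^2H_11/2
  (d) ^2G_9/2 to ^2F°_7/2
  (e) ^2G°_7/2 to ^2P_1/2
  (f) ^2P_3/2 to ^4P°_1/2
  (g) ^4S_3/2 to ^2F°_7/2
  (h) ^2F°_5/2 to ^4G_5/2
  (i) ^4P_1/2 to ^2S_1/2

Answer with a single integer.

(a) forbidden (parity, ΔS, ΔL, ΔJ fail)
(b) forbidden (ΔS, ΔJ fail)
(c) forbidden (parity, ΔS, ΔL fail)
(d) allowed
(e) forbidden (ΔL, ΔJ fail)
(f) forbidden (ΔS fails)
(g) forbidden (ΔS, ΔL, ΔJ fail)
(h) forbidden (ΔS fails)
(i) forbidden (parity, ΔS fail)
Total allowed: 1 of 9.

1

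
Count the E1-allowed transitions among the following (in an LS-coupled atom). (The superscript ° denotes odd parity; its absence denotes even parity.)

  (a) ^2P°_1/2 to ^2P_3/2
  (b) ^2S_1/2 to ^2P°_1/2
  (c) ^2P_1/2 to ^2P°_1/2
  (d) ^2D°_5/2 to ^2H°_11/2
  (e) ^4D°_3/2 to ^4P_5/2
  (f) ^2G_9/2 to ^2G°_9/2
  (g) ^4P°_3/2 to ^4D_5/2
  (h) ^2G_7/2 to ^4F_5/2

6

(a) allowed
(b) allowed
(c) allowed
(d) forbidden (parity, ΔL, ΔJ fail)
(e) allowed
(f) allowed
(g) allowed
(h) forbidden (parity, ΔS fail)
Total allowed: 6 of 8.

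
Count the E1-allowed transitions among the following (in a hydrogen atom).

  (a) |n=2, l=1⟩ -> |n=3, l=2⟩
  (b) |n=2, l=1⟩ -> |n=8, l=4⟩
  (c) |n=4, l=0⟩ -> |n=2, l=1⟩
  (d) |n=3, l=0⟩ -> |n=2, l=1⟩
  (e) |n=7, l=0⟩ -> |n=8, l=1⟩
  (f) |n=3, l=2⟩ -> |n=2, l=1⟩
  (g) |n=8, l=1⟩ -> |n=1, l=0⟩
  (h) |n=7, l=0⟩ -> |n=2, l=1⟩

(a) allowed
(b) forbidden — Δl = +3 (E1 requires Δl = ±1)
(c) allowed
(d) allowed
(e) allowed
(f) allowed
(g) allowed
(h) allowed
Total allowed: 7 of 8.

7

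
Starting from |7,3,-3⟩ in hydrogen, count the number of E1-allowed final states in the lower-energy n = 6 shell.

E1 requires Δl = ±1, so l_f ∈ {2, 4}; with 0 ≤ l_f ≤ n_f−1 = 5, the allowed l_f values are {2, 4}.
For l_f = 2: m_f ∈ {m_i−1, m_i, m_i+1} ∩ [−2, 2] = {-2} → 1 state.
For l_f = 4: m_f ∈ {m_i−1, m_i, m_i+1} ∩ [−4, 4] = {-4, -3, -2} → 3 states.
Total: 4.

4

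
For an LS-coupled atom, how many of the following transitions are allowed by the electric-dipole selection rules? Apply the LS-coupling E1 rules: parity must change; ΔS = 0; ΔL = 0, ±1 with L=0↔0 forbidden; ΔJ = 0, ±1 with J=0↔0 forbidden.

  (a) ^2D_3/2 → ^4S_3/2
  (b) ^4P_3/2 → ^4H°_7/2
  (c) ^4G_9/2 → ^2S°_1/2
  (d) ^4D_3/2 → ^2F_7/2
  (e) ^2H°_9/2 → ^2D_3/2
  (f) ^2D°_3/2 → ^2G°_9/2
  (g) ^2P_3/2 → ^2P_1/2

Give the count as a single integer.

(a) forbidden (parity, ΔS, ΔL fail)
(b) forbidden (ΔL, ΔJ fail)
(c) forbidden (ΔS, ΔL, ΔJ fail)
(d) forbidden (parity, ΔS, ΔJ fail)
(e) forbidden (ΔL, ΔJ fail)
(f) forbidden (parity, ΔL, ΔJ fail)
(g) forbidden (parity fails)
Total allowed: 0 of 7.

0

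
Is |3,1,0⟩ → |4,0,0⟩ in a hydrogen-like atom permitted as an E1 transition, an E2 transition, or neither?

E1

Δl = 0 − 1 = -1; l_i + l_f = 1.
Δm_l = +0.
E1 (Δl = ±1, |Δm_l| ≤ 1): satisfied.
E2 (Δl = 0,±2, l_i+l_f ≥ 2, |Δm_l| ≤ 2): not satisfied.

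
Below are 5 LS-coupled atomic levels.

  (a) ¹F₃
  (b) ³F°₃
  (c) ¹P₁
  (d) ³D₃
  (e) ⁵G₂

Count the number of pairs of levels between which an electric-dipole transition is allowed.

1

(a)–(b): forbidden (ΔS).
(a)–(c): forbidden (parity, ΔL, ΔJ).
(a)–(d): forbidden (parity, ΔS).
(a)–(e): forbidden (parity, ΔS).
(b)–(c): forbidden (ΔS, ΔL, ΔJ).
(b)–(d): allowed.
(b)–(e): forbidden (ΔS).
(c)–(d): forbidden (parity, ΔS, ΔJ).
(c)–(e): forbidden (parity, ΔS, ΔL).
(d)–(e): forbidden (parity, ΔS, ΔL).
Allowed pairs: 1 of 10.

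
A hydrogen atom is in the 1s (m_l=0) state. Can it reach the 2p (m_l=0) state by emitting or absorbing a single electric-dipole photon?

Δl = 1 − 0 = +1; the E1 rule Δl = ±1 is passes.
m_l: 0 → 0 (Δm_l = +0). |Δm_l| ≤ 1 passes.
All E1 selection rules are satisfied.

allowed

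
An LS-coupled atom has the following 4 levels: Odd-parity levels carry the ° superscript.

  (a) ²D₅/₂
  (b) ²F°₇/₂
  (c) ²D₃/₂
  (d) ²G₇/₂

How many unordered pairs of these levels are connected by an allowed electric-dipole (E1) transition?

(a)–(b): allowed.
(a)–(c): forbidden (parity).
(a)–(d): forbidden (parity, ΔL).
(b)–(c): forbidden (ΔJ).
(b)–(d): allowed.
(c)–(d): forbidden (parity, ΔL, ΔJ).
Allowed pairs: 2 of 6.

2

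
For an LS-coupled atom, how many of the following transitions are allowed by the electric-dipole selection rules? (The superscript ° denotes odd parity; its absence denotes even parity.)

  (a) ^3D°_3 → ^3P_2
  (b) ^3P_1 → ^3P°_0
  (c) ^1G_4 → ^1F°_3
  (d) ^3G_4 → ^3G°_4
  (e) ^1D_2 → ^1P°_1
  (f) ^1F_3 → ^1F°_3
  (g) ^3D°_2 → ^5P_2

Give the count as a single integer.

6

(a) allowed
(b) allowed
(c) allowed
(d) allowed
(e) allowed
(f) allowed
(g) forbidden (ΔS fails)
Total allowed: 6 of 7.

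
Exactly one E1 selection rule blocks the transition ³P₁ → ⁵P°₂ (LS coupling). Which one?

Initial level: S=1, L=1, J=1, parity even. Final level: S=2, L=1, J=2, parity odd.
Parity must change: even → odd — satisfied.
ΔS = 0: S: 1 → 2 — violated.
ΔL = 0, ±1 (not L=0↔0): L: 1 → 1, ΔL = +0 — satisfied.
ΔJ = 0, ±1 (not J=0↔0): J: 1 → 2, ΔJ = +1 — satisfied.

the ΔS = 0 rule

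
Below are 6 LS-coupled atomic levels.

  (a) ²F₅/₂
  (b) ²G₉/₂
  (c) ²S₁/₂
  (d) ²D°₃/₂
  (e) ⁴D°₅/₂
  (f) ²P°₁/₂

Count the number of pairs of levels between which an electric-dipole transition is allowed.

2

(a)–(b): forbidden (parity, ΔJ).
(a)–(c): forbidden (parity, ΔL, ΔJ).
(a)–(d): allowed.
(a)–(e): forbidden (ΔS).
(a)–(f): forbidden (ΔL, ΔJ).
(b)–(c): forbidden (parity, ΔL, ΔJ).
(b)–(d): forbidden (ΔL, ΔJ).
(b)–(e): forbidden (ΔS, ΔL, ΔJ).
(b)–(f): forbidden (ΔL, ΔJ).
(c)–(d): forbidden (ΔL).
(c)–(e): forbidden (ΔS, ΔL, ΔJ).
(c)–(f): allowed.
(d)–(e): forbidden (parity, ΔS).
(d)–(f): forbidden (parity).
(e)–(f): forbidden (parity, ΔS, ΔJ).
Allowed pairs: 2 of 15.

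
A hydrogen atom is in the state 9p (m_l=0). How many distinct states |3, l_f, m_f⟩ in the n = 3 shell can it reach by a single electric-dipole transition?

4

E1 requires Δl = ±1, so l_f ∈ {0, 2}; with 0 ≤ l_f ≤ n_f−1 = 2, the allowed l_f values are {0, 2}.
For l_f = 0: m_f ∈ {m_i−1, m_i, m_i+1} ∩ [−0, 0] = {0} → 1 state.
For l_f = 2: m_f ∈ {m_i−1, m_i, m_i+1} ∩ [−2, 2] = {-1, 0, 1} → 3 states.
Total: 4.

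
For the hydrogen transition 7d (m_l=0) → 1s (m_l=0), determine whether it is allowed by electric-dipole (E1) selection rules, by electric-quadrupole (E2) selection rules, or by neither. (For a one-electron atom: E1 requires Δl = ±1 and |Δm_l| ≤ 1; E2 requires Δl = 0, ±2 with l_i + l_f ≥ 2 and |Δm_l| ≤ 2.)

E2

Δl = 0 − 2 = -2; l_i + l_f = 2.
Δm_l = +0.
E1 (Δl = ±1, |Δm_l| ≤ 1): not satisfied.
E2 (Δl = 0,±2, l_i+l_f ≥ 2, |Δm_l| ≤ 2): satisfied.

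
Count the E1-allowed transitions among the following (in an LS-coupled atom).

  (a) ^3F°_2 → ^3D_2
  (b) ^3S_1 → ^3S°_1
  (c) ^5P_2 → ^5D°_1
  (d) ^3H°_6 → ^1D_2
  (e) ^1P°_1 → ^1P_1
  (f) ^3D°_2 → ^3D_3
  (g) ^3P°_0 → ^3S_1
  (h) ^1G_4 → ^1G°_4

(a) allowed
(b) forbidden (ΔL fails)
(c) allowed
(d) forbidden (ΔS, ΔL, ΔJ fail)
(e) allowed
(f) allowed
(g) allowed
(h) allowed
Total allowed: 6 of 8.

6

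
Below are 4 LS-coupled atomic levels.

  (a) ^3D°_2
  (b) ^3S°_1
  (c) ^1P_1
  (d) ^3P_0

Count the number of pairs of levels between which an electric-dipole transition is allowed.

1

(a)–(b): forbidden (parity, ΔL).
(a)–(c): forbidden (ΔS).
(a)–(d): forbidden (ΔJ).
(b)–(c): forbidden (ΔS).
(b)–(d): allowed.
(c)–(d): forbidden (parity, ΔS).
Allowed pairs: 1 of 6.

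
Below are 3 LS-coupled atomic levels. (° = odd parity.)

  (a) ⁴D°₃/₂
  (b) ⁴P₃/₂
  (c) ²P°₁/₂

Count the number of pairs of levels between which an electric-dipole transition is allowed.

1

(a)–(b): allowed.
(a)–(c): forbidden (parity, ΔS).
(b)–(c): forbidden (ΔS).
Allowed pairs: 1 of 3.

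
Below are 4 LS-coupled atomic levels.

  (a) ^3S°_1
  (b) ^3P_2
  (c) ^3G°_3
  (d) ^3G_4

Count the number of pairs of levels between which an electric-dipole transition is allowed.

(a)–(b): allowed.
(a)–(c): forbidden (parity, ΔL, ΔJ).
(a)–(d): forbidden (ΔL, ΔJ).
(b)–(c): forbidden (ΔL).
(b)–(d): forbidden (parity, ΔL, ΔJ).
(c)–(d): allowed.
Allowed pairs: 2 of 6.

2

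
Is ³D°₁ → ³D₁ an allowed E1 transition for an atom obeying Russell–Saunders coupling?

ΔL = 0, ±1 (not L=0↔0): L: 2 → 2, ΔL = +0 — ok.
Parity must change: odd → even — ok.
ΔS = 0: S: 1 → 1 — ok.
ΔJ = 0, ±1 (not J=0↔0): J: 1 → 1, ΔJ = +0 — ok.
All four E1 rules are satisfied.

allowed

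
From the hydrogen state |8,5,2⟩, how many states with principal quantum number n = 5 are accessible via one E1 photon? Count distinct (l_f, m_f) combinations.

E1 requires Δl = ±1, so l_f ∈ {4, 6}; with 0 ≤ l_f ≤ n_f−1 = 4, the allowed l_f values are {4}.
For l_f = 4: m_f ∈ {m_i−1, m_i, m_i+1} ∩ [−4, 4] = {1, 2, 3} → 3 states.
Total: 3.

3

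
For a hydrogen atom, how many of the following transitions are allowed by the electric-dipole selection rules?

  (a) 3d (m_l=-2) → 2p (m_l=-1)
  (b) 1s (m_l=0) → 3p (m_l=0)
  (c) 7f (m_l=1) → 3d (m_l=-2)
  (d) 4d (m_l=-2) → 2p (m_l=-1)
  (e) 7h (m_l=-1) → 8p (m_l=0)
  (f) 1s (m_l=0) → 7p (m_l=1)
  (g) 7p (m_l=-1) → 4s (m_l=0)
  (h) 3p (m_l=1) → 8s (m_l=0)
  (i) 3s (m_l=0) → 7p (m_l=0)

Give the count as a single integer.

7

(a) allowed
(b) allowed
(c) forbidden — Δm_l = -3 (E1 requires Δm_l = 0, ±1)
(d) allowed
(e) forbidden — Δl = -4 (E1 requires Δl = ±1)
(f) allowed
(g) allowed
(h) allowed
(i) allowed
Total allowed: 7 of 9.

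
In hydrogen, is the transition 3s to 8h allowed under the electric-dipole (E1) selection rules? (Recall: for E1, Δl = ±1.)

forbidden

l: 0 → 5 (Δl = +5). Δl = ±1 violated.
The transition is electric-dipole forbidden.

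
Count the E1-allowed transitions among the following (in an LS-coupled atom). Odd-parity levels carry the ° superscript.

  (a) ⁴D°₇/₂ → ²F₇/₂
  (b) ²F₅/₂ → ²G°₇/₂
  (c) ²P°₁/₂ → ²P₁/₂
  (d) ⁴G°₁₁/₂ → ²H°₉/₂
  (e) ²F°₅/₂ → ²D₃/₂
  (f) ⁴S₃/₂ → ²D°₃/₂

(a) forbidden (ΔS fails)
(b) allowed
(c) allowed
(d) forbidden (parity, ΔS fail)
(e) allowed
(f) forbidden (ΔS, ΔL fail)
Total allowed: 3 of 6.

3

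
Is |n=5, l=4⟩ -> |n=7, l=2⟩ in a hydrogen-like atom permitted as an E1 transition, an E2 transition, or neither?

E2

Δl = 2 − 4 = -2; l_i + l_f = 6.
E1 (Δl = ±1): not satisfied.
E2 (Δl = 0,±2, l_i+l_f ≥ 2): satisfied.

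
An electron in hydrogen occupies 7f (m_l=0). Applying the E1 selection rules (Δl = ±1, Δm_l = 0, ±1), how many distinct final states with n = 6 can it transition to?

6

E1 requires Δl = ±1, so l_f ∈ {2, 4}; with 0 ≤ l_f ≤ n_f−1 = 5, the allowed l_f values are {2, 4}.
For l_f = 2: m_f ∈ {m_i−1, m_i, m_i+1} ∩ [−2, 2] = {-1, 0, 1} → 3 states.
For l_f = 4: m_f ∈ {m_i−1, m_i, m_i+1} ∩ [−4, 4] = {-1, 0, 1} → 3 states.
Total: 6.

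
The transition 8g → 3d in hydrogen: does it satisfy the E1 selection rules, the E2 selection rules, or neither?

Δl = 2 − 4 = -2; l_i + l_f = 6.
E1 (Δl = ±1): not satisfied.
E2 (Δl = 0,±2, l_i+l_f ≥ 2): satisfied.

E2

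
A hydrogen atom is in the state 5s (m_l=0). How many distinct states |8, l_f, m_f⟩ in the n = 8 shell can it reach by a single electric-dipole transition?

E1 requires Δl = ±1, so l_f ∈ {-1, 1}; with 0 ≤ l_f ≤ n_f−1 = 7, the allowed l_f values are {1}.
For l_f = 1: m_f ∈ {m_i−1, m_i, m_i+1} ∩ [−1, 1] = {-1, 0, 1} → 3 states.
Total: 3.

3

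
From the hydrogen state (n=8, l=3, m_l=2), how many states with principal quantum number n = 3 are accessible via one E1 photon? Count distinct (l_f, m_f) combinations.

E1 requires Δl = ±1, so l_f ∈ {2, 4}; with 0 ≤ l_f ≤ n_f−1 = 2, the allowed l_f values are {2}.
For l_f = 2: m_f ∈ {m_i−1, m_i, m_i+1} ∩ [−2, 2] = {1, 2} → 2 states.
Total: 2.

2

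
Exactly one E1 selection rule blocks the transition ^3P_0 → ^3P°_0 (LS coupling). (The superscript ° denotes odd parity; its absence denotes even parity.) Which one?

the J=0 ↔ J=0 exclusion

Initial level: S=1, L=1, J=0, parity even. Final level: S=1, L=1, J=0, parity odd.
Parity must change: even → odd — ✓.
ΔS = 0: S: 1 → 1 — ✓.
ΔL = 0, ±1 (not L=0↔0): L: 1 → 1, ΔL = +0 — ✓.
ΔJ = 0, ±1 (not J=0↔0): J: 0 → 0, ΔJ = +0 — ✗.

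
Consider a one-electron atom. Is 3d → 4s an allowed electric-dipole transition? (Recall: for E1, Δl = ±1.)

Initial l = 2, final l = 0, so Δl = -2. E1 requires Δl = ±1: ✗.
The transition is electric-dipole forbidden.

forbidden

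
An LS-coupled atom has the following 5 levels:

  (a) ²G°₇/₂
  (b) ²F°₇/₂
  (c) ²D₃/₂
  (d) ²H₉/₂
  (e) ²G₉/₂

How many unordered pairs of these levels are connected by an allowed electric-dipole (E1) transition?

3

(a)–(b): forbidden (parity).
(a)–(c): forbidden (ΔL, ΔJ).
(a)–(d): allowed.
(a)–(e): allowed.
(b)–(c): forbidden (ΔJ).
(b)–(d): forbidden (ΔL).
(b)–(e): allowed.
(c)–(d): forbidden (parity, ΔL, ΔJ).
(c)–(e): forbidden (parity, ΔL, ΔJ).
(d)–(e): forbidden (parity).
Allowed pairs: 3 of 10.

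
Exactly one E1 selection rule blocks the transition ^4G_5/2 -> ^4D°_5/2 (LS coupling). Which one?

the ΔL = 0, ±1 rule

Parity must change: even → odd — ok.
ΔS = 0: S: 3/2 → 3/2 — ok.
ΔL = 0, ±1 (not L=0↔0): L: 4 → 2, ΔL = -2 — fails.
ΔJ = 0, ±1 (not J=0↔0): J: 5/2 → 5/2, ΔJ = +0 — ok.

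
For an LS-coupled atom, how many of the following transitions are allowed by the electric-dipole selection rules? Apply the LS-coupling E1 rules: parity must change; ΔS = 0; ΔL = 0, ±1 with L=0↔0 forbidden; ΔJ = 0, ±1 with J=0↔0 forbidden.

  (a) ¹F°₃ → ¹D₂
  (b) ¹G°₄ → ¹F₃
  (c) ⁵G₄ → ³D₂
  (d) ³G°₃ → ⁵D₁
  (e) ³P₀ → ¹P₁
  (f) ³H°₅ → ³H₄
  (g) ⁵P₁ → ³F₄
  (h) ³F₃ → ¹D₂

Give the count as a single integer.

3

(a) allowed
(b) allowed
(c) forbidden (parity, ΔS, ΔL, ΔJ fail)
(d) forbidden (ΔS, ΔL, ΔJ fail)
(e) forbidden (parity, ΔS fail)
(f) allowed
(g) forbidden (parity, ΔS, ΔL, ΔJ fail)
(h) forbidden (parity, ΔS fail)
Total allowed: 3 of 8.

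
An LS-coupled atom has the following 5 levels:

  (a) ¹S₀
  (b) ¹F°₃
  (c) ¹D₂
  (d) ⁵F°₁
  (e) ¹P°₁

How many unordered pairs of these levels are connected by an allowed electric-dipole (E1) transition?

3

(a)–(b): forbidden (ΔL, ΔJ).
(a)–(c): forbidden (parity, ΔL, ΔJ).
(a)–(d): forbidden (ΔS, ΔL).
(a)–(e): allowed.
(b)–(c): allowed.
(b)–(d): forbidden (parity, ΔS, ΔJ).
(b)–(e): forbidden (parity, ΔL, ΔJ).
(c)–(d): forbidden (ΔS).
(c)–(e): allowed.
(d)–(e): forbidden (parity, ΔS, ΔL).
Allowed pairs: 3 of 10.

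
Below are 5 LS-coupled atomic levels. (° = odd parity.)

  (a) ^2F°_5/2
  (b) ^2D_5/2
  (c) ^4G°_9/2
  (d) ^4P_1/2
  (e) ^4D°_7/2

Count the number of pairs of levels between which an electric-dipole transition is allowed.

(a)–(b): allowed.
(a)–(c): forbidden (parity, ΔS, ΔJ).
(a)–(d): forbidden (ΔS, ΔL, ΔJ).
(a)–(e): forbidden (parity, ΔS).
(b)–(c): forbidden (ΔS, ΔL, ΔJ).
(b)–(d): forbidden (parity, ΔS, ΔJ).
(b)–(e): forbidden (ΔS).
(c)–(d): forbidden (ΔL, ΔJ).
(c)–(e): forbidden (parity, ΔL).
(d)–(e): forbidden (ΔJ).
Allowed pairs: 1 of 10.

1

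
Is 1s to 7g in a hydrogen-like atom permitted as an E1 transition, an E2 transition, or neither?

neither

Δl = 4 − 0 = +4; l_i + l_f = 4.
E1 (Δl = ±1): not satisfied.
E2 (Δl = 0,±2, l_i+l_f ≥ 2): not satisfied.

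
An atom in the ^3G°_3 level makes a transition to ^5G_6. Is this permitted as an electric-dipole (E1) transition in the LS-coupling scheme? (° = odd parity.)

forbidden

Initial level: S=1, L=4, J=3, parity odd. Final level: S=2, L=4, J=6, parity even.
ΔL = 0, ±1 (not L=0↔0): L: 4 → 4, ΔL = +0 — satisfied.
Parity must change: odd → even — satisfied.
ΔS = 0: S: 1 → 2 — violated.
ΔJ = 0, ±1 (not J=0↔0): J: 3 → 6, ΔJ = +3 — violated.
Rule(s) violated: ΔS, ΔJ.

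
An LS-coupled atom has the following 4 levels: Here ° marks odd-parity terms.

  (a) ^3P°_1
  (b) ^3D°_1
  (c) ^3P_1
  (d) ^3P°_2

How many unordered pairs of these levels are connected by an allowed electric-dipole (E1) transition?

(a)–(b): forbidden (parity).
(a)–(c): allowed.
(a)–(d): forbidden (parity).
(b)–(c): allowed.
(b)–(d): forbidden (parity).
(c)–(d): allowed.
Allowed pairs: 3 of 6.

3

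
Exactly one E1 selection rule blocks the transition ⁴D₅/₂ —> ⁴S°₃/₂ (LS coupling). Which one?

the ΔL = 0, ±1 rule

Parity must change: even → odd — ✓.
ΔS = 0: S: 3/2 → 3/2 — ✓.
ΔL = 0, ±1 (not L=0↔0): L: 2 → 0, ΔL = -2 — ✗.
ΔJ = 0, ±1 (not J=0↔0): J: 5/2 → 3/2, ΔJ = -1 — ✓.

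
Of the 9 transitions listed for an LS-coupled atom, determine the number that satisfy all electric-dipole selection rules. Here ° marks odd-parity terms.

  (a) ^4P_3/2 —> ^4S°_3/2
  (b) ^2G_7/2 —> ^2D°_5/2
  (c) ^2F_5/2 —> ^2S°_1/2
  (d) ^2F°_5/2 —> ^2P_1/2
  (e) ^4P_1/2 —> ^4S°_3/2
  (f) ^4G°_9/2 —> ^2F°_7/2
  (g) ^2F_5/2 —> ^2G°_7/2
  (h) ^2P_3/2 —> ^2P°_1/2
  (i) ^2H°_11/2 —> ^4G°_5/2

(a) allowed
(b) forbidden (ΔL fails)
(c) forbidden (ΔL, ΔJ fail)
(d) forbidden (ΔL, ΔJ fail)
(e) allowed
(f) forbidden (parity, ΔS fail)
(g) allowed
(h) allowed
(i) forbidden (parity, ΔS, ΔJ fail)
Total allowed: 4 of 9.

4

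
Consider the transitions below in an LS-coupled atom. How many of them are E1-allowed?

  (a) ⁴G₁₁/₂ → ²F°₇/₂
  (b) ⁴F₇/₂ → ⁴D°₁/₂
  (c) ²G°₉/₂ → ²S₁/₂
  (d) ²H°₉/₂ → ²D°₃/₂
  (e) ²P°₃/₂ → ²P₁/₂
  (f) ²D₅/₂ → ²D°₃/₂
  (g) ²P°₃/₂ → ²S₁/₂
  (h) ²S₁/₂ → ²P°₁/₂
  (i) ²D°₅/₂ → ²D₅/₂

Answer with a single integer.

5

(a) forbidden (ΔS, ΔJ fail)
(b) forbidden (ΔJ fails)
(c) forbidden (ΔL, ΔJ fail)
(d) forbidden (parity, ΔL, ΔJ fail)
(e) allowed
(f) allowed
(g) allowed
(h) allowed
(i) allowed
Total allowed: 5 of 9.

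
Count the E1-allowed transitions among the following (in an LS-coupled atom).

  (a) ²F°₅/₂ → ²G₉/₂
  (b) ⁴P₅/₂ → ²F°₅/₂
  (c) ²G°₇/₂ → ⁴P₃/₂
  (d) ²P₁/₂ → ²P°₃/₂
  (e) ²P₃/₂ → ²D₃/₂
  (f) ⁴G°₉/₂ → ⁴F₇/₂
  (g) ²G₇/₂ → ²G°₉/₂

3

(a) forbidden (ΔJ fails)
(b) forbidden (ΔS, ΔL fail)
(c) forbidden (ΔS, ΔL, ΔJ fail)
(d) allowed
(e) forbidden (parity fails)
(f) allowed
(g) allowed
Total allowed: 3 of 7.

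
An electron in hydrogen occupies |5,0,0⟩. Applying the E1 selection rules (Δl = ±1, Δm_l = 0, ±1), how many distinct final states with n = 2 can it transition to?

E1 requires Δl = ±1, so l_f ∈ {-1, 1}; with 0 ≤ l_f ≤ n_f−1 = 1, the allowed l_f values are {1}.
For l_f = 1: m_f ∈ {m_i−1, m_i, m_i+1} ∩ [−1, 1] = {-1, 0, 1} → 3 states.
Total: 3.

3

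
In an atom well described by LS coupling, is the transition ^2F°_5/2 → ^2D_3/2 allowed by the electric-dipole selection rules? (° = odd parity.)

Initial level: S=1/2, L=3, J=5/2, parity odd. Final level: S=1/2, L=2, J=3/2, parity even.
Parity must change: odd → even — passes.
ΔS = 0: S: 1/2 → 1/2 — passes.
ΔL = 0, ±1 (not L=0↔0): L: 3 → 2, ΔL = -1 — passes.
ΔJ = 0, ±1 (not J=0↔0): J: 5/2 → 3/2, ΔJ = -1 — passes.
All four E1 rules are satisfied.

allowed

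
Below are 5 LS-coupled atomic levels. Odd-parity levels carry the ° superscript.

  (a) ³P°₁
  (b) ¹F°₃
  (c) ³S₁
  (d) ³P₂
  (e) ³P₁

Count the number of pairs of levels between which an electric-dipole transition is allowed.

3

(a)–(b): forbidden (parity, ΔS, ΔL, ΔJ).
(a)–(c): allowed.
(a)–(d): allowed.
(a)–(e): allowed.
(b)–(c): forbidden (ΔS, ΔL, ΔJ).
(b)–(d): forbidden (ΔS, ΔL).
(b)–(e): forbidden (ΔS, ΔL, ΔJ).
(c)–(d): forbidden (parity).
(c)–(e): forbidden (parity).
(d)–(e): forbidden (parity).
Allowed pairs: 3 of 10.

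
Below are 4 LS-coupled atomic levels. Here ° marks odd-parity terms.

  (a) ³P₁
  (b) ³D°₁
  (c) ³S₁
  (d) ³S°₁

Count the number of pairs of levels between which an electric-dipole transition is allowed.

2

(a)–(b): allowed.
(a)–(c): forbidden (parity).
(a)–(d): allowed.
(b)–(c): forbidden (ΔL).
(b)–(d): forbidden (parity, ΔL).
(c)–(d): forbidden (ΔL).
Allowed pairs: 2 of 6.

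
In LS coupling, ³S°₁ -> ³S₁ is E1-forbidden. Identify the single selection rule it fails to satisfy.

Initial level: S=1, L=0, J=1, parity odd. Final level: S=1, L=0, J=1, parity even.
Parity must change: odd → even — ✓.
ΔS = 0: S: 1 → 1 — ✓.
ΔL = 0, ±1 (not L=0↔0): L: 0 → 0, ΔL = +0 — ✗.
ΔJ = 0, ±1 (not J=0↔0): J: 1 → 1, ΔJ = +0 — ✓.

the L=0 ↔ L=0 exclusion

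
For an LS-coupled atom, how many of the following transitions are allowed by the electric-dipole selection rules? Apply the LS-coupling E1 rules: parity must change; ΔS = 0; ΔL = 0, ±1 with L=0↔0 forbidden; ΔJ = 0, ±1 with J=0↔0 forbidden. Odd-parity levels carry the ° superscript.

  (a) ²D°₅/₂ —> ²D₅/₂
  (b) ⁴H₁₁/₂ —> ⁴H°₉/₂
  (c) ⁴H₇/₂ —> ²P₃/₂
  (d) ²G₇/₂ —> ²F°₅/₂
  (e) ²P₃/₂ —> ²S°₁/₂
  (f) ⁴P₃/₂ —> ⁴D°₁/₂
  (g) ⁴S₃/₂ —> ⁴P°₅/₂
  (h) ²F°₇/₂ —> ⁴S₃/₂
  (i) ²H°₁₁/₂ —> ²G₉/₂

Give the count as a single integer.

7

(a) allowed
(b) allowed
(c) forbidden (parity, ΔS, ΔL, ΔJ fail)
(d) allowed
(e) allowed
(f) allowed
(g) allowed
(h) forbidden (ΔS, ΔL, ΔJ fail)
(i) allowed
Total allowed: 7 of 9.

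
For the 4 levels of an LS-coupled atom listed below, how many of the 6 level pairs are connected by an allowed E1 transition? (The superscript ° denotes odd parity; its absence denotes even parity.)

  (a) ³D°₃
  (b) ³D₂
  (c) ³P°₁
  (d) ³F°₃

(a)–(b): allowed.
(a)–(c): forbidden (parity, ΔJ).
(a)–(d): forbidden (parity).
(b)–(c): allowed.
(b)–(d): allowed.
(c)–(d): forbidden (parity, ΔL, ΔJ).
Allowed pairs: 3 of 6.

3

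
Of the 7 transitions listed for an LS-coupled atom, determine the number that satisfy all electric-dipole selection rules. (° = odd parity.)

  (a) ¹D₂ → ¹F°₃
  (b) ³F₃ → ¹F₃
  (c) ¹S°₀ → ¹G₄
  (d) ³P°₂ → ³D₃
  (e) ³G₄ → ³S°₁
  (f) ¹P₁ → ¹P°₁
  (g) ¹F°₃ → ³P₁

3

(a) allowed
(b) forbidden (parity, ΔS fail)
(c) forbidden (ΔL, ΔJ fail)
(d) allowed
(e) forbidden (ΔL, ΔJ fail)
(f) allowed
(g) forbidden (ΔS, ΔL, ΔJ fail)
Total allowed: 3 of 7.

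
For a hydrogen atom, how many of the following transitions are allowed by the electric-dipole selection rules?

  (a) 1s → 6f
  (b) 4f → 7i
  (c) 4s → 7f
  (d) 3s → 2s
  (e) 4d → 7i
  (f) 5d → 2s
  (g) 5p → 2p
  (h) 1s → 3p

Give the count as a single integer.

(a) forbidden — Δl = +3 (E1 requires Δl = ±1)
(b) forbidden — Δl = +3 (E1 requires Δl = ±1)
(c) forbidden — Δl = +3 (E1 requires Δl = ±1)
(d) forbidden — Δl = +0 (E1 requires Δl = ±1)
(e) forbidden — Δl = +4 (E1 requires Δl = ±1)
(f) forbidden — Δl = -2 (E1 requires Δl = ±1)
(g) forbidden — Δl = +0 (E1 requires Δl = ±1)
(h) allowed
Total allowed: 1 of 8.

1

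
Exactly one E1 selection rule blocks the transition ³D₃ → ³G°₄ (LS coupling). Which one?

the ΔL = 0, ±1 rule

Initial level: S=1, L=2, J=3, parity even. Final level: S=1, L=4, J=4, parity odd.
Parity must change: even → odd — ✓.
ΔJ = 0, ±1 (not J=0↔0): J: 3 → 4, ΔJ = +1 — ✓.
ΔL = 0, ±1 (not L=0↔0): L: 2 → 4, ΔL = +2 — ✗.
ΔS = 0: S: 1 → 1 — ✓.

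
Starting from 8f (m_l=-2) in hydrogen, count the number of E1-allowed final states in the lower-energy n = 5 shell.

5

E1 requires Δl = ±1, so l_f ∈ {2, 4}; with 0 ≤ l_f ≤ n_f−1 = 4, the allowed l_f values are {2, 4}.
For l_f = 2: m_f ∈ {m_i−1, m_i, m_i+1} ∩ [−2, 2] = {-2, -1} → 2 states.
For l_f = 4: m_f ∈ {m_i−1, m_i, m_i+1} ∩ [−4, 4] = {-3, -2, -1} → 3 states.
Total: 5.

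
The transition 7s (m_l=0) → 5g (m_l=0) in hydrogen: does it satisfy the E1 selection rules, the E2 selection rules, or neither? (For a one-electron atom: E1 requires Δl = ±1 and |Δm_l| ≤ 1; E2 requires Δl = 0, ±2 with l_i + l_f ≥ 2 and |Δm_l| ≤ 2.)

Δl = 4 − 0 = +4; l_i + l_f = 4.
Δm_l = +0.
E1 (Δl = ±1, |Δm_l| ≤ 1): not satisfied.
E2 (Δl = 0,±2, l_i+l_f ≥ 2, |Δm_l| ≤ 2): not satisfied.

neither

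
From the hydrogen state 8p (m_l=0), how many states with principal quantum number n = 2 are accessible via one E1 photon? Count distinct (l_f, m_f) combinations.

E1 requires Δl = ±1, so l_f ∈ {0, 2}; with 0 ≤ l_f ≤ n_f−1 = 1, the allowed l_f values are {0}.
For l_f = 0: m_f ∈ {m_i−1, m_i, m_i+1} ∩ [−0, 0] = {0} → 1 state.
Total: 1.

1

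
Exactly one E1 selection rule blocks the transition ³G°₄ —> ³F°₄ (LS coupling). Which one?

Parity must change: odd → odd — fails.
ΔS = 0: S: 1 → 1 — passes.
ΔL = 0, ±1 (not L=0↔0): L: 4 → 3, ΔL = -1 — passes.
ΔJ = 0, ±1 (not J=0↔0): J: 4 → 4, ΔJ = +0 — passes.

parity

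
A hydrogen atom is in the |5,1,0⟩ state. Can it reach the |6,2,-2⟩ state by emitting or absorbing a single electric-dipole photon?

forbidden

Δl = 2 − 1 = +1; the E1 rule Δl = ±1 is ✓.
m_l: 0 → -2 (Δm_l = -2). |Δm_l| ≤ 1 ✗.
The transition is electric-dipole forbidden.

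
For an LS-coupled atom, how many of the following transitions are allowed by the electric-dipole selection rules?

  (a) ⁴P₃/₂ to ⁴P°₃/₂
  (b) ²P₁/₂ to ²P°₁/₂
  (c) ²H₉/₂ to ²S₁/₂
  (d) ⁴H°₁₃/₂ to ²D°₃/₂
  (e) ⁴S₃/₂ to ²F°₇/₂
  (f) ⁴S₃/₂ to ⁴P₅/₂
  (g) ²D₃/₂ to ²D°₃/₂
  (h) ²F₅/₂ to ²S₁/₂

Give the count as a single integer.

3

(a) allowed
(b) allowed
(c) forbidden (parity, ΔL, ΔJ fail)
(d) forbidden (parity, ΔS, ΔL, ΔJ fail)
(e) forbidden (ΔS, ΔL, ΔJ fail)
(f) forbidden (parity fails)
(g) allowed
(h) forbidden (parity, ΔL, ΔJ fail)
Total allowed: 3 of 8.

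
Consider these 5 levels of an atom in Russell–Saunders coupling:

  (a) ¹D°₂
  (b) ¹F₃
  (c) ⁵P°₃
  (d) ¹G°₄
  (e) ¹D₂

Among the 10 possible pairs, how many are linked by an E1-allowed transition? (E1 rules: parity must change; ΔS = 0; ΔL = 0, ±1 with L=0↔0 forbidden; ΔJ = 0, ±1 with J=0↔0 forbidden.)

(a)–(b): allowed.
(a)–(c): forbidden (parity, ΔS).
(a)–(d): forbidden (parity, ΔL, ΔJ).
(a)–(e): allowed.
(b)–(c): forbidden (ΔS, ΔL).
(b)–(d): allowed.
(b)–(e): forbidden (parity).
(c)–(d): forbidden (parity, ΔS, ΔL).
(c)–(e): forbidden (ΔS).
(d)–(e): forbidden (ΔL, ΔJ).
Allowed pairs: 3 of 10.

3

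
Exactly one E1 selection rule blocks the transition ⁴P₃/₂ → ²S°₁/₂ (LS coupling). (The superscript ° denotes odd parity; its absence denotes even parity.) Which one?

the ΔS = 0 rule

Reading off the term symbols: S 3/2→1/2, L 1→0, J 3/2→1/2, parity even→odd.
Parity must change: even → odd — passes.
ΔS = 0: S: 3/2 → 1/2 — fails.
ΔL = 0, ±1 (not L=0↔0): L: 1 → 0, ΔL = -1 — passes.
ΔJ = 0, ±1 (not J=0↔0): J: 3/2 → 1/2, ΔJ = -1 — passes.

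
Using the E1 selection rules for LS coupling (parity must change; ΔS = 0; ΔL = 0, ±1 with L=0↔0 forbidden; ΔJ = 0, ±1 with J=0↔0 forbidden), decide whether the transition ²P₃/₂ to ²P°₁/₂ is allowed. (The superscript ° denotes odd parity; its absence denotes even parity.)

Reading off the term symbols: S 1/2→1/2, L 1→1, J 3/2→1/2, parity even→odd.
Parity must change: even → odd — satisfied.
ΔJ = 0, ±1 (not J=0↔0): J: 3/2 → 1/2, ΔJ = -1 — satisfied.
ΔS = 0: S: 1/2 → 1/2 — satisfied.
ΔL = 0, ±1 (not L=0↔0): L: 1 → 1, ΔL = +0 — satisfied.
All four E1 rules are satisfied.

allowed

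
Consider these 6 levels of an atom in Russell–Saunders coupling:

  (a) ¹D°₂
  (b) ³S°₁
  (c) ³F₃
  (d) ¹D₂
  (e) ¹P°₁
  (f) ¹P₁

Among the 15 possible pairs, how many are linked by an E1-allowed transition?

4

(a)–(b): forbidden (parity, ΔS, ΔL).
(a)–(c): forbidden (ΔS).
(a)–(d): allowed.
(a)–(e): forbidden (parity).
(a)–(f): allowed.
(b)–(c): forbidden (ΔL, ΔJ).
(b)–(d): forbidden (ΔS, ΔL).
(b)–(e): forbidden (parity, ΔS).
(b)–(f): forbidden (ΔS).
(c)–(d): forbidden (parity, ΔS).
(c)–(e): forbidden (ΔS, ΔL, ΔJ).
(c)–(f): forbidden (parity, ΔS, ΔL, ΔJ).
(d)–(e): allowed.
(d)–(f): forbidden (parity).
(e)–(f): allowed.
Allowed pairs: 4 of 15.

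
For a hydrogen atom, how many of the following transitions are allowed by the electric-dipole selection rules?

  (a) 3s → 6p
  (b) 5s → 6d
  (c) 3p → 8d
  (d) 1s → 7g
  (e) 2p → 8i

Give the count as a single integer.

(a) allowed
(b) forbidden — Δl = +2 (E1 requires Δl = ±1)
(c) allowed
(d) forbidden — Δl = +4 (E1 requires Δl = ±1)
(e) forbidden — Δl = +5 (E1 requires Δl = ±1)
Total allowed: 2 of 5.

2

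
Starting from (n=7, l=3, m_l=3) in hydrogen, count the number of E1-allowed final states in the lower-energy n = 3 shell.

1

E1 requires Δl = ±1, so l_f ∈ {2, 4}; with 0 ≤ l_f ≤ n_f−1 = 2, the allowed l_f values are {2}.
For l_f = 2: m_f ∈ {m_i−1, m_i, m_i+1} ∩ [−2, 2] = {2} → 1 state.
Total: 1.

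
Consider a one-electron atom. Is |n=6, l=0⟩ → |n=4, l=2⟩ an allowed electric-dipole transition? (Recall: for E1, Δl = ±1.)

Initial l = 0, final l = 2, so Δl = +2. E1 requires Δl = ±1: ✗.
The transition is electric-dipole forbidden.

forbidden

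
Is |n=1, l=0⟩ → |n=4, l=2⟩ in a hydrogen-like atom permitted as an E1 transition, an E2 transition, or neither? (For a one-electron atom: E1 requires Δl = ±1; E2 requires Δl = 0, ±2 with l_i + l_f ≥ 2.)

Δl = 2 − 0 = +2; l_i + l_f = 2.
E1 (Δl = ±1): not satisfied.
E2 (Δl = 0,±2, l_i+l_f ≥ 2): satisfied.

E2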